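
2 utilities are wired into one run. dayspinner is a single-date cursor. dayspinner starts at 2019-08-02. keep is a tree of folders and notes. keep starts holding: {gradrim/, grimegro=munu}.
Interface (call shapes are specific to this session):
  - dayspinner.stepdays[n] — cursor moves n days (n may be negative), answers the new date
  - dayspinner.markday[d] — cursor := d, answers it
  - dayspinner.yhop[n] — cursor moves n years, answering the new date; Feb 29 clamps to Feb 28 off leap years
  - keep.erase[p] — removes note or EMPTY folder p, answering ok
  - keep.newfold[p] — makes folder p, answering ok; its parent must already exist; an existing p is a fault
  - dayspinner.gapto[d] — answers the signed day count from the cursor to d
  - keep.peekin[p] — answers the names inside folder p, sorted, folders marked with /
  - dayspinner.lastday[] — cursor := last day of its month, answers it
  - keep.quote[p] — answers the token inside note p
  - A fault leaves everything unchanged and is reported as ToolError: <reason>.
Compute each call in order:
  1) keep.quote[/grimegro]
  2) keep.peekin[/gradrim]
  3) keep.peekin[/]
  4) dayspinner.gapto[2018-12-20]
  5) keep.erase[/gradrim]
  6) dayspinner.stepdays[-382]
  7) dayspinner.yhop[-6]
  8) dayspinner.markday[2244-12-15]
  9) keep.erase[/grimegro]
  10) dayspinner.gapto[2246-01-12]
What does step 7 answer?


Answer: 2012-07-16

Derivation:
>> keep.quote(/grimegro)
<< munu
>> keep.peekin(/gradrim)
<< []
>> keep.peekin(/)
<< [gradrim/, grimegro]
>> dayspinner.gapto(2018-12-20)
<< -225
>> keep.erase(/gradrim)
<< ok
>> dayspinner.stepdays(-382)
<< 2018-07-16
>> dayspinner.yhop(-6)
<< 2012-07-16
>> dayspinner.markday(2244-12-15)
<< 2244-12-15
>> keep.erase(/grimegro)
<< ok
>> dayspinner.gapto(2246-01-12)
<< 393


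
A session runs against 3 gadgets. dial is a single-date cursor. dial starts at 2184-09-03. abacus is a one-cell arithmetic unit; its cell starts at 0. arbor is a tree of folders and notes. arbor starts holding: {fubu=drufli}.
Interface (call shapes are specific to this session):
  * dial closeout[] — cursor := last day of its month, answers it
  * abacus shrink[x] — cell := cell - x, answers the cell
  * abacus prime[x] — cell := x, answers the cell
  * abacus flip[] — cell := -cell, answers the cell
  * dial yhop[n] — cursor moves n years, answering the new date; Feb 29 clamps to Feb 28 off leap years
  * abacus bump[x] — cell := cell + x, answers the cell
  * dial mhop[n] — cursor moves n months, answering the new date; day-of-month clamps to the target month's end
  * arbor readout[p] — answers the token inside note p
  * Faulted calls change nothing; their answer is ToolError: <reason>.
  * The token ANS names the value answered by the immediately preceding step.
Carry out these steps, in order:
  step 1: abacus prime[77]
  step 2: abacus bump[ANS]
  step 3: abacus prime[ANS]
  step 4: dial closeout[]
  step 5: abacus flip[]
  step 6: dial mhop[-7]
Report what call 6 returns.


==> abacus prime(x=77)
<== 77
==> abacus bump(x=ANS)
<== 154
==> abacus prime(x=ANS)
<== 154
==> dial closeout()
<== 2184-09-30
==> abacus flip()
<== -154
==> dial mhop(n=-7)
<== 2184-02-29

Answer: 2184-02-29


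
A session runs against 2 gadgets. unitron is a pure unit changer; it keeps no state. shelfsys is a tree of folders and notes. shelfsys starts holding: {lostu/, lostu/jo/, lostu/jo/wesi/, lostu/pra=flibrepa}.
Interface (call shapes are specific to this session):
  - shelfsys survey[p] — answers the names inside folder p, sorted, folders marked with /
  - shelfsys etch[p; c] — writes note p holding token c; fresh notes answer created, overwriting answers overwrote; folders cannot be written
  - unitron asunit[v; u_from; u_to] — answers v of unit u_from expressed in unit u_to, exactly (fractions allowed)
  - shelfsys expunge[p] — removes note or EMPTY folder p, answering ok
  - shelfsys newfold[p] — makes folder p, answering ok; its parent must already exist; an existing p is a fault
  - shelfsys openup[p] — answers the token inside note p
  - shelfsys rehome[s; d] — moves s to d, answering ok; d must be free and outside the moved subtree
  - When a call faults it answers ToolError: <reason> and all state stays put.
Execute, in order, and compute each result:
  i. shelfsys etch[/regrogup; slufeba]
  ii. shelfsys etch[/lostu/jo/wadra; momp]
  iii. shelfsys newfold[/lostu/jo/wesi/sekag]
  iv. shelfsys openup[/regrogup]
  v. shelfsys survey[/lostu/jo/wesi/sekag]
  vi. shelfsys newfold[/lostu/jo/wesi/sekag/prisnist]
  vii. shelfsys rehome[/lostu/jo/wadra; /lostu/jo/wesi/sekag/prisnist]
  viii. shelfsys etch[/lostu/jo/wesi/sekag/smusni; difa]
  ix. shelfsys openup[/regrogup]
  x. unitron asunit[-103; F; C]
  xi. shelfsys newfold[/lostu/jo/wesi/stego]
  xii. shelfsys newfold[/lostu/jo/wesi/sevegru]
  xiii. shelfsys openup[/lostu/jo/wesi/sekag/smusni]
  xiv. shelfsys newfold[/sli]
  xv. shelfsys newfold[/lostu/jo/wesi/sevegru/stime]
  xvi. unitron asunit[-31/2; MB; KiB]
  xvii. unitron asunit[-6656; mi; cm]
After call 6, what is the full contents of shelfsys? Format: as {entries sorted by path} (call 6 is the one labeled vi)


==> shelfsys etch(p→/regrogup, c→slufeba)
<== created
==> shelfsys etch(p→/lostu/jo/wadra, c→momp)
<== created
==> shelfsys newfold(p→/lostu/jo/wesi/sekag)
<== ok
==> shelfsys openup(p→/regrogup)
<== slufeba
==> shelfsys survey(p→/lostu/jo/wesi/sekag)
<== []
==> shelfsys newfold(p→/lostu/jo/wesi/sekag/prisnist)
<== ok
==> shelfsys rehome(s→/lostu/jo/wadra, d→/lostu/jo/wesi/sekag/prisnist)
<== ToolError: exists
==> shelfsys etch(p→/lostu/jo/wesi/sekag/smusni, c→difa)
<== created
==> shelfsys openup(p→/regrogup)
<== slufeba
==> unitron asunit(v→-103, u_from→F, u_to→C)
<== -75
==> shelfsys newfold(p→/lostu/jo/wesi/stego)
<== ok
==> shelfsys newfold(p→/lostu/jo/wesi/sevegru)
<== ok
==> shelfsys openup(p→/lostu/jo/wesi/sekag/smusni)
<== difa
==> shelfsys newfold(p→/sli)
<== ok
==> shelfsys newfold(p→/lostu/jo/wesi/sevegru/stime)
<== ok
==> unitron asunit(v→-31/2, u_from→MB, u_to→KiB)
<== -484375/32
==> unitron asunit(v→-6656, u_from→mi, u_to→cm)
<== -5355896832/5

Answer: {lostu/, lostu/jo/, lostu/jo/wadra=momp, lostu/jo/wesi/, lostu/jo/wesi/sekag/, lostu/jo/wesi/sekag/prisnist/, lostu/pra=flibrepa, regrogup=slufeba}


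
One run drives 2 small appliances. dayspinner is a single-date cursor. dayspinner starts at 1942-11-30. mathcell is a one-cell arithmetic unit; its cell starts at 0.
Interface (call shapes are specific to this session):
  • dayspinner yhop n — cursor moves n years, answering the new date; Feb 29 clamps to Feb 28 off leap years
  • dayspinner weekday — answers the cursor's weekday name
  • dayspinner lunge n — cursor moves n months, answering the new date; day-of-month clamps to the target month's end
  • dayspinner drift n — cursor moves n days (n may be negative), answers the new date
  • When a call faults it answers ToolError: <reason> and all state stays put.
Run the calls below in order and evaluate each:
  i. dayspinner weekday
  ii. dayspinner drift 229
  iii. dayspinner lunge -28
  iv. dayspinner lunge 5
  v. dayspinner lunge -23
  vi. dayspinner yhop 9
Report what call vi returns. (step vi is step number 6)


Answer: 1948-09-17

Derivation:
% dayspinner weekday
[out] Monday
% dayspinner drift n=229
[out] 1943-07-17
% dayspinner lunge n=-28
[out] 1941-03-17
% dayspinner lunge n=5
[out] 1941-08-17
% dayspinner lunge n=-23
[out] 1939-09-17
% dayspinner yhop n=9
[out] 1948-09-17


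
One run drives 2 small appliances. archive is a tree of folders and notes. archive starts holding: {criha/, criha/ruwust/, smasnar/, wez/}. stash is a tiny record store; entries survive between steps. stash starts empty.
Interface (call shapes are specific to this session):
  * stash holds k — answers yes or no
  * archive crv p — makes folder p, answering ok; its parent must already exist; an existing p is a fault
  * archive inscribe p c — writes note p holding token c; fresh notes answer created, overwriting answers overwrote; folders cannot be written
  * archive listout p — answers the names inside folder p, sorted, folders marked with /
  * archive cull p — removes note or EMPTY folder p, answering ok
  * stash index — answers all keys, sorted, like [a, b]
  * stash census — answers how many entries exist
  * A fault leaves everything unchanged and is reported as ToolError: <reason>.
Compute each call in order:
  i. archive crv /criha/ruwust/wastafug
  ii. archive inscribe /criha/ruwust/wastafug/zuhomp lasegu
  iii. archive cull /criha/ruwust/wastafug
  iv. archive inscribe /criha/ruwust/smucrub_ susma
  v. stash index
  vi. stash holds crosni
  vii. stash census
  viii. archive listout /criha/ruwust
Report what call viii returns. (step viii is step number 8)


Answer: [smucrub_, wastafug/]

Derivation:
% archive crv p: /criha/ruwust/wastafug
[out] ok
% archive inscribe p: /criha/ruwust/wastafug/zuhomp c: lasegu
[out] created
% archive cull p: /criha/ruwust/wastafug
[out] ToolError: not empty
% archive inscribe p: /criha/ruwust/smucrub_ c: susma
[out] created
% stash index
[out] []
% stash holds k: crosni
[out] no
% stash census
[out] 0
% archive listout p: /criha/ruwust
[out] [smucrub_, wastafug/]


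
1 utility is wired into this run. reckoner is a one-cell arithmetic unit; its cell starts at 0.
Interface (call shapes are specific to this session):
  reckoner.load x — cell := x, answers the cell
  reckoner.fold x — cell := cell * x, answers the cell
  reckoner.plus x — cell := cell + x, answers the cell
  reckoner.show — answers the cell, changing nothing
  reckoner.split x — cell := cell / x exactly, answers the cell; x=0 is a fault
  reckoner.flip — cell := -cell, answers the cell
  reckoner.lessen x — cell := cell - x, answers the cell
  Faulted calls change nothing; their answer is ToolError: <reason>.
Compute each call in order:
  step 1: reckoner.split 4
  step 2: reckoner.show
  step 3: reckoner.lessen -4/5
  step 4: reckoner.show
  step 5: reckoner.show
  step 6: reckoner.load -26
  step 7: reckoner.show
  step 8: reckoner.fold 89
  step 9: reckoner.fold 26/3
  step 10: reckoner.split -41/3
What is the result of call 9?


Now I run reckoner.split using x='4', and observe 0.
Invoking reckoner.show, giving 0.
Then reckoner.lessen using x='-4/5', and get 4/5.
I invoke reckoner.show, → 4/5.
Now I run reckoner.show, and observe 4/5.
I try reckoner.load using x='-26', and observe -26.
I try reckoner.show(), and observe -26.
I invoke reckoner.fold using x='89': -2314.
I call reckoner.fold using x='26/3', and get -60164/3.
I invoke reckoner.split using x='-41/3', giving 60164/41.

Answer: -60164/3


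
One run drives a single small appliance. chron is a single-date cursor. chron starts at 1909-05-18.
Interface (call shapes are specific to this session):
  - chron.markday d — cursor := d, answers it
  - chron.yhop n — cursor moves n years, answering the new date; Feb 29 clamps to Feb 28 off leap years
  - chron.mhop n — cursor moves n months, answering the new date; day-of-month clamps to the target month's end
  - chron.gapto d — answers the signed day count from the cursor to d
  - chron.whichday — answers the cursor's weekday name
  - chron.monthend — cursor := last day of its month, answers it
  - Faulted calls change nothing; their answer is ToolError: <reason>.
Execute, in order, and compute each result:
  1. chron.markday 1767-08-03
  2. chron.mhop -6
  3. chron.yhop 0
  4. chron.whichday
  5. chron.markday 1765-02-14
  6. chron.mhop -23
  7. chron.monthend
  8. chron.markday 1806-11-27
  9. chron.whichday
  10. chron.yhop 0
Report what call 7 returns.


-> chron.markday(d=1767-08-03)
<- 1767-08-03
-> chron.mhop(n=-6)
<- 1767-02-03
-> chron.yhop(n=0)
<- 1767-02-03
-> chron.whichday()
<- Tuesday
-> chron.markday(d=1765-02-14)
<- 1765-02-14
-> chron.mhop(n=-23)
<- 1763-03-14
-> chron.monthend()
<- 1763-03-31
-> chron.markday(d=1806-11-27)
<- 1806-11-27
-> chron.whichday()
<- Thursday
-> chron.yhop(n=0)
<- 1806-11-27

Answer: 1763-03-31


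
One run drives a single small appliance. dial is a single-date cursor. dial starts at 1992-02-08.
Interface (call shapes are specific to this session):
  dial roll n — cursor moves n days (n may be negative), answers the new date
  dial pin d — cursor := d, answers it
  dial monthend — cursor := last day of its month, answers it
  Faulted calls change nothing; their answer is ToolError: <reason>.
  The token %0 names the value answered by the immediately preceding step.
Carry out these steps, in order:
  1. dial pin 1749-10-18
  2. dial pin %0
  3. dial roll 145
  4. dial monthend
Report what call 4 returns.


Step: dial pin[d: 1749-10-18]
Result: 1749-10-18
Step: dial pin[d: %0]
Result: 1749-10-18
Step: dial roll[n: 145]
Result: 1750-03-12
Step: dial monthend[]
Result: 1750-03-31

Answer: 1750-03-31


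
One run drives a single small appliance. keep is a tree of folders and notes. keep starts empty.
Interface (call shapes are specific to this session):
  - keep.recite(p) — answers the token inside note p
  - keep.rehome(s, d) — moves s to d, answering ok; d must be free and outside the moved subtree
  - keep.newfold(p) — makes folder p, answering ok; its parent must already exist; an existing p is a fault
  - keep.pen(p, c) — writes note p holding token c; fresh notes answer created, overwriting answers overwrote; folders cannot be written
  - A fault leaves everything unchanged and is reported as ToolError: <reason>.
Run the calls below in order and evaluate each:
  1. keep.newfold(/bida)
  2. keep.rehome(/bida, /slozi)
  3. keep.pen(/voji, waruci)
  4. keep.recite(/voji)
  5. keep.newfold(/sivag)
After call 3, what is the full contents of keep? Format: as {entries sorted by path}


[in] keep.newfold p=/bida
:: ok
[in] keep.rehome s=/bida d=/slozi
:: ok
[in] keep.pen p=/voji c=waruci
:: created
[in] keep.recite p=/voji
:: waruci
[in] keep.newfold p=/sivag
:: ok

Answer: {slozi/, voji=waruci}


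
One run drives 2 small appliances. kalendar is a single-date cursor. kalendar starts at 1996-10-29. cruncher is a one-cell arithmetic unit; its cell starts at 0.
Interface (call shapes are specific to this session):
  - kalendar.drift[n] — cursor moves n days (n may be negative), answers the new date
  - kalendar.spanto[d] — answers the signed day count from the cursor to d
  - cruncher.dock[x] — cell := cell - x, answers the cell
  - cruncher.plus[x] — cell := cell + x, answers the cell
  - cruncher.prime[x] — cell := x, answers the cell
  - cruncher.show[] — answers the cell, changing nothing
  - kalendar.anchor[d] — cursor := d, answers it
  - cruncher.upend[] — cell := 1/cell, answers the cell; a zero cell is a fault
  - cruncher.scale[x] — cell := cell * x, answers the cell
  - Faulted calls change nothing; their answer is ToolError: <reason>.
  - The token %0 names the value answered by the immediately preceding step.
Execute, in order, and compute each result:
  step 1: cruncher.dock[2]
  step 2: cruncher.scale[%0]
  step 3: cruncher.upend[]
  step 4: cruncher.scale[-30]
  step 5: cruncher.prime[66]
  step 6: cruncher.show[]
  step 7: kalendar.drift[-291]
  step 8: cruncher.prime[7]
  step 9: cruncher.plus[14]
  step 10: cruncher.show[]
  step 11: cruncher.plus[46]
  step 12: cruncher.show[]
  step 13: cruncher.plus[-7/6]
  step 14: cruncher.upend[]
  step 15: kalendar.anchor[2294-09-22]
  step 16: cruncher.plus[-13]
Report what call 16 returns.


Answer: -5129/395

Derivation:
CALL cruncher.dock[x: 2]
RET  -2
CALL cruncher.scale[x: %0]
RET  4
CALL cruncher.upend[]
RET  1/4
CALL cruncher.scale[x: -30]
RET  -15/2
CALL cruncher.prime[x: 66]
RET  66
CALL cruncher.show[]
RET  66
CALL kalendar.drift[n: -291]
RET  1996-01-12
CALL cruncher.prime[x: 7]
RET  7
CALL cruncher.plus[x: 14]
RET  21
CALL cruncher.show[]
RET  21
CALL cruncher.plus[x: 46]
RET  67
CALL cruncher.show[]
RET  67
CALL cruncher.plus[x: -7/6]
RET  395/6
CALL cruncher.upend[]
RET  6/395
CALL kalendar.anchor[d: 2294-09-22]
RET  2294-09-22
CALL cruncher.plus[x: -13]
RET  -5129/395


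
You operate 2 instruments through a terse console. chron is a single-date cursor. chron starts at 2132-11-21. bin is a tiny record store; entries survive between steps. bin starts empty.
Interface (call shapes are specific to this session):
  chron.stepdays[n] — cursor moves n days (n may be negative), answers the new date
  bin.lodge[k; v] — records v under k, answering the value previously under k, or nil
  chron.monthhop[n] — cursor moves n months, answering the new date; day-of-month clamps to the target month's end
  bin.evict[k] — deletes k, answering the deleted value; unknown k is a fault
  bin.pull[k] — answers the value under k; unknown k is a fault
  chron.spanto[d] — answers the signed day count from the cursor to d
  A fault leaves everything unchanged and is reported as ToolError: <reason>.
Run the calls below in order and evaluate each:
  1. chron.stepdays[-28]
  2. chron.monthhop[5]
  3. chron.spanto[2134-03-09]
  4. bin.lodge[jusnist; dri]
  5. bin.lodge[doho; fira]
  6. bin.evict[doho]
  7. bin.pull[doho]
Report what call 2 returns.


==> chron.stepdays(n: -28)
<== 2132-10-24
==> chron.monthhop(n: 5)
<== 2133-03-24
==> chron.spanto(d: 2134-03-09)
<== 350
==> bin.lodge(k: jusnist, v: dri)
<== nil
==> bin.lodge(k: doho, v: fira)
<== nil
==> bin.evict(k: doho)
<== fira
==> bin.pull(k: doho)
<== ToolError: no such key doho

Answer: 2133-03-24


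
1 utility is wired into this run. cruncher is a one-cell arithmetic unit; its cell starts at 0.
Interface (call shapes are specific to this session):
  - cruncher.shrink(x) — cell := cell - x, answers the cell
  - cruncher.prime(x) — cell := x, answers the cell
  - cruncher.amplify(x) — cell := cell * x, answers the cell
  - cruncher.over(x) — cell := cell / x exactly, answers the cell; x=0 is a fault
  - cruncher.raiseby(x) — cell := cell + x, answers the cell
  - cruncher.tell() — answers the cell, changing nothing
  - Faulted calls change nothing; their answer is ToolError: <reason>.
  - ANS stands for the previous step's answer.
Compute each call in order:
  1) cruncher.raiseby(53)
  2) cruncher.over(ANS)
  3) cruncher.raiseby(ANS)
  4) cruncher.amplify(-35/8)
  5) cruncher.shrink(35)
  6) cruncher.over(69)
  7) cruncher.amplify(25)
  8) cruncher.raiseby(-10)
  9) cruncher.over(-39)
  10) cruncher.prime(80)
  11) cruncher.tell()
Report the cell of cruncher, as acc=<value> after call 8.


Answer: acc=-7135/276

Derivation:
Invoking cruncher.raiseby using x: 53, which returns 53.
Invoking cruncher.over using x: ANS, — result: 1.
Now I run cruncher.raiseby using x: ANS, and observe 2.
I try cruncher.amplify using x: -35/8, and observe -35/4.
I call cruncher.shrink using x: 35: -175/4.
I invoke cruncher.over using x: 69, which returns -175/276.
I invoke cruncher.amplify using x: 25, and observe -4375/276.
I run cruncher.raiseby using x: -10, giving -7135/276.
I run cruncher.over using x: -39, and see 7135/10764.
Next I call cruncher.prime using x: 80, and see 80.
I use cruncher.tell: 80.


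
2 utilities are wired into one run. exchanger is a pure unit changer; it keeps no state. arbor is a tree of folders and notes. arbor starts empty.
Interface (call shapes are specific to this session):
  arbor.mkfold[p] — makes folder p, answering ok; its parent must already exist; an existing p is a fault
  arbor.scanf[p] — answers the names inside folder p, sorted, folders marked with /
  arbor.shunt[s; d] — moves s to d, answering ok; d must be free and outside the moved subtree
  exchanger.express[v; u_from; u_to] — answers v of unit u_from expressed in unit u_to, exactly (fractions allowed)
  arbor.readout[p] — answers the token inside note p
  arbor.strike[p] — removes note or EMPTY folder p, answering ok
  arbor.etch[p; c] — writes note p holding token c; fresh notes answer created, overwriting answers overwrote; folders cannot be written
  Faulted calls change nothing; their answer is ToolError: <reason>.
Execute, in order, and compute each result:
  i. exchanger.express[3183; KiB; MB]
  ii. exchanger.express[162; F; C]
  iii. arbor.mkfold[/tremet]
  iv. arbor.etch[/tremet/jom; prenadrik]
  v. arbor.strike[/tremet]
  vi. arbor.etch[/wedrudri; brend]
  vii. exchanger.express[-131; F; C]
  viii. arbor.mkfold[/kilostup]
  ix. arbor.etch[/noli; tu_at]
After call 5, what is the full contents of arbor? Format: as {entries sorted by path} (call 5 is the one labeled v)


Step: express[v=3183; u_from=KiB; u_to=MB]
Result: 50928/15625
Step: express[v=162; u_from=F; u_to=C]
Result: 650/9
Step: mkfold[p=/tremet]
Result: ok
Step: etch[p=/tremet/jom; c=prenadrik]
Result: created
Step: strike[p=/tremet]
Result: ToolError: not empty
Step: etch[p=/wedrudri; c=brend]
Result: created
Step: express[v=-131; u_from=F; u_to=C]
Result: -815/9
Step: mkfold[p=/kilostup]
Result: ok
Step: etch[p=/noli; c=tu_at]
Result: created

Answer: {tremet/, tremet/jom=prenadrik}


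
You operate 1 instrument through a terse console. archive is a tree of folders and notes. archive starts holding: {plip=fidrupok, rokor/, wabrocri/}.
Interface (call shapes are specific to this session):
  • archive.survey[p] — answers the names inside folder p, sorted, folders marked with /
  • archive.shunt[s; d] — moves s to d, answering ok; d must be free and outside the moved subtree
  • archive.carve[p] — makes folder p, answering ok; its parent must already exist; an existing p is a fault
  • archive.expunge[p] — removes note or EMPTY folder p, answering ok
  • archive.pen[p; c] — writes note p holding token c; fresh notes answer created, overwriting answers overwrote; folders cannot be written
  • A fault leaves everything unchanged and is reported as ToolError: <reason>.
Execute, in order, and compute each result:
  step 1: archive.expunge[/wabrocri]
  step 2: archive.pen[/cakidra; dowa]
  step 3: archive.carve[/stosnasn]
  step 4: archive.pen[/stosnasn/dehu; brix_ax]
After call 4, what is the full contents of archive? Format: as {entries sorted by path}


Answer: {cakidra=dowa, plip=fidrupok, rokor/, stosnasn/, stosnasn/dehu=brix_ax}

Derivation:
Act: archive.expunge[p=/wabrocri]
Obs: ok
Act: archive.pen[p=/cakidra; c=dowa]
Obs: created
Act: archive.carve[p=/stosnasn]
Obs: ok
Act: archive.pen[p=/stosnasn/dehu; c=brix_ax]
Obs: created


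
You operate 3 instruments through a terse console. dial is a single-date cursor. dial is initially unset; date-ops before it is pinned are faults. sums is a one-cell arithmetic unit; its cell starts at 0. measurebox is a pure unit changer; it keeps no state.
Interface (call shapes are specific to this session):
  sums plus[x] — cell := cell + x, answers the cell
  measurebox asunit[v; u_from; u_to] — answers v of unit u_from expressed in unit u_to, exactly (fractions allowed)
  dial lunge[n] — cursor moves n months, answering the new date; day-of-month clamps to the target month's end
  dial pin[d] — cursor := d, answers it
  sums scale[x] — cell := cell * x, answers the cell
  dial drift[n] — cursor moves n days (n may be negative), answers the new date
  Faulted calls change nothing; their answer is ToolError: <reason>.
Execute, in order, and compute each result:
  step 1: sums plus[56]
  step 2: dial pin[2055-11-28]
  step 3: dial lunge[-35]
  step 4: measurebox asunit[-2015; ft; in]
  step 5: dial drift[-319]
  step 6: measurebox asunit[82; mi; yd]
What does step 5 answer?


Answer: 2052-02-13

Derivation:
==> sums plus(x: 56)
<== 56
==> dial pin(d: 2055-11-28)
<== 2055-11-28
==> dial lunge(n: -35)
<== 2052-12-28
==> measurebox asunit(v: -2015, u_from: ft, u_to: in)
<== -24180
==> dial drift(n: -319)
<== 2052-02-13
==> measurebox asunit(v: 82, u_from: mi, u_to: yd)
<== 144320


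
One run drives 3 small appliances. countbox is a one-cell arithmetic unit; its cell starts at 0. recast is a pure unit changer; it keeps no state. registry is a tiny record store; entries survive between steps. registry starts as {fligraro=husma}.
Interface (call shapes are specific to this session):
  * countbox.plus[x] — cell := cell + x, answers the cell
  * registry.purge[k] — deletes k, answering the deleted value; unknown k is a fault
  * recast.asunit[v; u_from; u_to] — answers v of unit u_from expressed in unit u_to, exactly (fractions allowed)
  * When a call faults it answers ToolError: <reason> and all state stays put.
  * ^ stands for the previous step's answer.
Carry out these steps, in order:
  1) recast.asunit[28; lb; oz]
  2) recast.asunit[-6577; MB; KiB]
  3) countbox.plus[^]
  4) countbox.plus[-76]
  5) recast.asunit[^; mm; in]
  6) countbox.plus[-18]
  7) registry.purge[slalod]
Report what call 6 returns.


Calling recast.asunit on 28, lb, oz, yielding 448.
Using recast.asunit on -6577, MB, KiB, which returns -102765625/16.
Calling countbox.plus on ^, yielding -102765625/16.
I call countbox.plus on -76, giving -102766841/16.
I invoke recast.asunit on ^, mm, in, and see -513834205/2032.
I invoke countbox.plus on -18, → -102767129/16.
Next I call registry.purge on slalod: ToolError: no such key slalod.

Answer: -102767129/16


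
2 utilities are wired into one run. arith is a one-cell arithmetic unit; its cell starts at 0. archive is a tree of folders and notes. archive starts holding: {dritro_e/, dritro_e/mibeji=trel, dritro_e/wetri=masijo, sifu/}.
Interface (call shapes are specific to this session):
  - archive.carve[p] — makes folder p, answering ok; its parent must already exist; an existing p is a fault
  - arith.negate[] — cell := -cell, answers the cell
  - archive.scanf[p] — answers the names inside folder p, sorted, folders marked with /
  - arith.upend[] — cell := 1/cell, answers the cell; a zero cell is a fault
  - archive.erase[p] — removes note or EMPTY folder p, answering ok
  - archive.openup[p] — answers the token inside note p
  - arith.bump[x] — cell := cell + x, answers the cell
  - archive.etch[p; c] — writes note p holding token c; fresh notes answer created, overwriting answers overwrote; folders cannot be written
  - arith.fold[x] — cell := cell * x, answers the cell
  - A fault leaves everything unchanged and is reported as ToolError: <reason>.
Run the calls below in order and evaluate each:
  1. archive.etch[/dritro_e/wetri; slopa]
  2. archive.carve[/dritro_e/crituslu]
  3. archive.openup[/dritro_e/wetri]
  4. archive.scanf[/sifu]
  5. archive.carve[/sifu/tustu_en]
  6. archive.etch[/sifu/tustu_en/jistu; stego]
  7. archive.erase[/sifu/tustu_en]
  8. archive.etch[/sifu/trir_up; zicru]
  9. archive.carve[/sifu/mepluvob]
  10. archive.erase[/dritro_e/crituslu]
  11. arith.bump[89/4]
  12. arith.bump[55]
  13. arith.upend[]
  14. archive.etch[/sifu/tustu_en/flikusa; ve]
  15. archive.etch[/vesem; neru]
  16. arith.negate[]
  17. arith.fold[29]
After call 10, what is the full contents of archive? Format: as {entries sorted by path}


Answer: {dritro_e/, dritro_e/mibeji=trel, dritro_e/wetri=slopa, sifu/, sifu/mepluvob/, sifu/trir_up=zicru, sifu/tustu_en/, sifu/tustu_en/jistu=stego}

Derivation:
>>> archive.etch p→/dritro_e/wetri c→slopa
  overwrote
>>> archive.carve p→/dritro_e/crituslu
  ok
>>> archive.openup p→/dritro_e/wetri
  slopa
>>> archive.scanf p→/sifu
  []
>>> archive.carve p→/sifu/tustu_en
  ok
>>> archive.etch p→/sifu/tustu_en/jistu c→stego
  created
>>> archive.erase p→/sifu/tustu_en
  ToolError: not empty
>>> archive.etch p→/sifu/trir_up c→zicru
  created
>>> archive.carve p→/sifu/mepluvob
  ok
>>> archive.erase p→/dritro_e/crituslu
  ok
>>> arith.bump x→89/4
  89/4
>>> arith.bump x→55
  309/4
>>> arith.upend
  4/309
>>> archive.etch p→/sifu/tustu_en/flikusa c→ve
  created
>>> archive.etch p→/vesem c→neru
  created
>>> arith.negate
  -4/309
>>> arith.fold x→29
  -116/309


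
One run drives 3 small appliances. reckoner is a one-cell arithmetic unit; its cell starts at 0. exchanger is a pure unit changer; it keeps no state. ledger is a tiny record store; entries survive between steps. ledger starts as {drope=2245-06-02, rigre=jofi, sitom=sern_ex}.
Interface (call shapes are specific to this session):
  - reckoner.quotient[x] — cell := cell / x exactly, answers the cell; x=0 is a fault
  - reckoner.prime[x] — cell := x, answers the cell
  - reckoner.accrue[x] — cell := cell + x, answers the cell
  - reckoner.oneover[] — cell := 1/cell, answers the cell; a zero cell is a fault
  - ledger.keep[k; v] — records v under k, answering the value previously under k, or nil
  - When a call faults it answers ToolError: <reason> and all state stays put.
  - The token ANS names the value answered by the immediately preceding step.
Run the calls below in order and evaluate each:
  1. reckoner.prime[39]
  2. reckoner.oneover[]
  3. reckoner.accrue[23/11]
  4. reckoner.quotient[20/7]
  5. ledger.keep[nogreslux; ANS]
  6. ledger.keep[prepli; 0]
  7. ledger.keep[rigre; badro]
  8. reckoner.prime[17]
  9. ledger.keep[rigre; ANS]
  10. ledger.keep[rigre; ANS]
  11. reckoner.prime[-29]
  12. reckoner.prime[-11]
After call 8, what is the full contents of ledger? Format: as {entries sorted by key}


Answer: {drope=2245-06-02, nogreslux=1589/2145, prepli=0, rigre=badro, sitom=sern_ex}

Derivation:
Act: prime[x='39']
Obs: 39
Act: oneover[]
Obs: 1/39
Act: accrue[x='23/11']
Obs: 908/429
Act: quotient[x='20/7']
Obs: 1589/2145
Act: keep[k='nogreslux'; v='ANS']
Obs: nil
Act: keep[k='prepli'; v='0']
Obs: nil
Act: keep[k='rigre'; v='badro']
Obs: jofi
Act: prime[x='17']
Obs: 17
Act: keep[k='rigre'; v='ANS']
Obs: badro
Act: keep[k='rigre'; v='ANS']
Obs: 17
Act: prime[x='-29']
Obs: -29
Act: prime[x='-11']
Obs: -11


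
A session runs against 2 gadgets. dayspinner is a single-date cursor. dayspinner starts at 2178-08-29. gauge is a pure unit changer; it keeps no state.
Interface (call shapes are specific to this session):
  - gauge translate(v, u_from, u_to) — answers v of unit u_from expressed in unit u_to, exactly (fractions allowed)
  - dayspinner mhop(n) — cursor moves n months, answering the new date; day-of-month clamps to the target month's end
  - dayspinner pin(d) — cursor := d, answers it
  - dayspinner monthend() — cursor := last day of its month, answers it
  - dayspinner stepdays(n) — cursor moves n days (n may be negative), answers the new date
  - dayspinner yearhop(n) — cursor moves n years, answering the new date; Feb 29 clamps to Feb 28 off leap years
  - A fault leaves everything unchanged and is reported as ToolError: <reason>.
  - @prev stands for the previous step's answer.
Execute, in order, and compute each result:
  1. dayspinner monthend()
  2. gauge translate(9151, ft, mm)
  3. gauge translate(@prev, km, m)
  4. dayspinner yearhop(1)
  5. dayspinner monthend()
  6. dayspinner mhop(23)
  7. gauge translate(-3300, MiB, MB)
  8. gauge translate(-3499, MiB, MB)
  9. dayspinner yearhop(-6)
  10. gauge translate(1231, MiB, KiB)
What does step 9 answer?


% 1. dayspinner monthend() -> 2178-08-31
% 2. gauge translate(v→9151, u_from→ft, u_to→mm) -> 13946124/5
% 3. gauge translate(v→@prev, u_from→km, u_to→m) -> 2789224800
% 4. dayspinner yearhop(n→1) -> 2179-08-31
% 5. dayspinner monthend() -> 2179-08-31
% 6. dayspinner mhop(n→23) -> 2181-07-31
% 7. gauge translate(v→-3300, u_from→MiB, u_to→MB) -> -2162688/625
% 8. gauge translate(v→-3499, u_from→MiB, u_to→MB) -> -57327616/15625
% 9. dayspinner yearhop(n→-6) -> 2175-07-31
% 10. gauge translate(v→1231, u_from→MiB, u_to→KiB) -> 1260544

Answer: 2175-07-31


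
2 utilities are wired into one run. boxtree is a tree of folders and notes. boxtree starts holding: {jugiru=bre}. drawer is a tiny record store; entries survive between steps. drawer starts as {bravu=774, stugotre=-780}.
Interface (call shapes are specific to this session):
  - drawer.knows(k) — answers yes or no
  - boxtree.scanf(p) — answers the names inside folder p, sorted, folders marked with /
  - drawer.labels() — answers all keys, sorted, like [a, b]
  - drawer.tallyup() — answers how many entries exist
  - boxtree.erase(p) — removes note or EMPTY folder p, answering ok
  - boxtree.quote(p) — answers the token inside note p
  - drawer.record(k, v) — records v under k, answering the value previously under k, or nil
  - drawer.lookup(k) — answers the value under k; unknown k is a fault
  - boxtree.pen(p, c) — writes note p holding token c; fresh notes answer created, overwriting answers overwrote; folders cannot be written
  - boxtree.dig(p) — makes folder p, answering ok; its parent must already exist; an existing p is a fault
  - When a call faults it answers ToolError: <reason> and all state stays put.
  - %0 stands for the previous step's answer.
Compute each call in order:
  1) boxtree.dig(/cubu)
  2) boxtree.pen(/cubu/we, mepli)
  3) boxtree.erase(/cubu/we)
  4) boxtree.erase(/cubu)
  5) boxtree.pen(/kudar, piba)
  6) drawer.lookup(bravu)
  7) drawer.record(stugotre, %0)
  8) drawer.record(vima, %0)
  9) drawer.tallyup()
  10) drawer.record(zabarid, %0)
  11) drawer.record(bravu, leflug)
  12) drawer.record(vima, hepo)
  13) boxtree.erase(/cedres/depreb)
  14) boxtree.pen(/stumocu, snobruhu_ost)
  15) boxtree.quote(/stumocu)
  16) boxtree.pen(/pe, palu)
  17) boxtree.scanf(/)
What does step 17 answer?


Answer: [jugiru, kudar, pe, stumocu]

Derivation:
$ boxtree.dig /cubu
  ok
$ boxtree.pen /cubu/we mepli
  created
$ boxtree.erase /cubu/we
  ok
$ boxtree.erase /cubu
  ok
$ boxtree.pen /kudar piba
  created
$ drawer.lookup bravu
  774
$ drawer.record stugotre %0
  -780
$ drawer.record vima %0
  nil
$ drawer.tallyup
  3
$ drawer.record zabarid %0
  nil
$ drawer.record bravu leflug
  774
$ drawer.record vima hepo
  -780
$ boxtree.erase /cedres/depreb
  ToolError: not found
$ boxtree.pen /stumocu snobruhu_ost
  created
$ boxtree.quote /stumocu
  snobruhu_ost
$ boxtree.pen /pe palu
  created
$ boxtree.scanf /
  [jugiru, kudar, pe, stumocu]


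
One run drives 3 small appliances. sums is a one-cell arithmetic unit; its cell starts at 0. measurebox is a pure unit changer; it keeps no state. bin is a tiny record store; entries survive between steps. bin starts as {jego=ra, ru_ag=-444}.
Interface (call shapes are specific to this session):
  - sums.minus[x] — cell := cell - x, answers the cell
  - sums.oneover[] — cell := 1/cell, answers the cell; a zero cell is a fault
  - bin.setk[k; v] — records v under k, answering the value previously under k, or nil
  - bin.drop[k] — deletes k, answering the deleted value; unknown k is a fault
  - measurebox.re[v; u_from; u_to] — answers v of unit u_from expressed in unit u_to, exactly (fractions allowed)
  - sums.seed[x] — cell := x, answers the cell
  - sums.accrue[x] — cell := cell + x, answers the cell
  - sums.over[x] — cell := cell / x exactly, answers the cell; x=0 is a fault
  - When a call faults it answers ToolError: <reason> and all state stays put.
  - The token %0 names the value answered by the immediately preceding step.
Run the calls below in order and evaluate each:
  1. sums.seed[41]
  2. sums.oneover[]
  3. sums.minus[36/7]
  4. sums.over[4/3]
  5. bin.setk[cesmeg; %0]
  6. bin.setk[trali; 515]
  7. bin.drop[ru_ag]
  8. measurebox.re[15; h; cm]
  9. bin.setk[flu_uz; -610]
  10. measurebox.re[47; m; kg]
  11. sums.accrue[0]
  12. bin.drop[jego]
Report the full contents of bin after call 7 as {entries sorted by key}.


Answer: {cesmeg=-4407/1148, jego=ra, trali=515}

Derivation:
> seed 41
= 41
> oneover
= 1/41
> minus 36/7
= -1469/287
> over 4/3
= -4407/1148
> setk cesmeg %0
= nil
> setk trali 515
= nil
> drop ru_ag
= -444
> re 15 h cm
= ToolError: incompatible units
> setk flu_uz -610
= nil
> re 47 m kg
= ToolError: incompatible units
> accrue 0
= -4407/1148
> drop jego
= ra


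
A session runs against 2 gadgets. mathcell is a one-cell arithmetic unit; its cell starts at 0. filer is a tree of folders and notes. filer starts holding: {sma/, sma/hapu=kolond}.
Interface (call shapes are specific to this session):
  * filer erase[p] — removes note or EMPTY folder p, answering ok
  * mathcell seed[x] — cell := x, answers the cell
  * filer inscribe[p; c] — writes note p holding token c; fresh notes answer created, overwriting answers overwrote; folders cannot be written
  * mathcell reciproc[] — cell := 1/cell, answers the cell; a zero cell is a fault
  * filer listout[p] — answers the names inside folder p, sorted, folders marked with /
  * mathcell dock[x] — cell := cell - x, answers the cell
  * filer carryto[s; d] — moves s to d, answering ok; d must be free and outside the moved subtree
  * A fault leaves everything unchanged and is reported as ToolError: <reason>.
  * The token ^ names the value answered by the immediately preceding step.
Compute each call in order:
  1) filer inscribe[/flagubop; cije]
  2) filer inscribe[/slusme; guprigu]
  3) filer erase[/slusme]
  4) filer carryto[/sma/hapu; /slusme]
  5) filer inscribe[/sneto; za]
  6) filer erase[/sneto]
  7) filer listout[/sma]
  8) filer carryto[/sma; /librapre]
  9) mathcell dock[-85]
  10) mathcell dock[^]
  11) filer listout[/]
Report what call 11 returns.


Answer: [flagubop, librapre/, slusme]

Derivation:
→ filer inscribe(p: /flagubop, c: cije)
← created
→ filer inscribe(p: /slusme, c: guprigu)
← created
→ filer erase(p: /slusme)
← ok
→ filer carryto(s: /sma/hapu, d: /slusme)
← ok
→ filer inscribe(p: /sneto, c: za)
← created
→ filer erase(p: /sneto)
← ok
→ filer listout(p: /sma)
← []
→ filer carryto(s: /sma, d: /librapre)
← ok
→ mathcell dock(x: -85)
← 85
→ mathcell dock(x: ^)
← 0
→ filer listout(p: /)
← [flagubop, librapre/, slusme]


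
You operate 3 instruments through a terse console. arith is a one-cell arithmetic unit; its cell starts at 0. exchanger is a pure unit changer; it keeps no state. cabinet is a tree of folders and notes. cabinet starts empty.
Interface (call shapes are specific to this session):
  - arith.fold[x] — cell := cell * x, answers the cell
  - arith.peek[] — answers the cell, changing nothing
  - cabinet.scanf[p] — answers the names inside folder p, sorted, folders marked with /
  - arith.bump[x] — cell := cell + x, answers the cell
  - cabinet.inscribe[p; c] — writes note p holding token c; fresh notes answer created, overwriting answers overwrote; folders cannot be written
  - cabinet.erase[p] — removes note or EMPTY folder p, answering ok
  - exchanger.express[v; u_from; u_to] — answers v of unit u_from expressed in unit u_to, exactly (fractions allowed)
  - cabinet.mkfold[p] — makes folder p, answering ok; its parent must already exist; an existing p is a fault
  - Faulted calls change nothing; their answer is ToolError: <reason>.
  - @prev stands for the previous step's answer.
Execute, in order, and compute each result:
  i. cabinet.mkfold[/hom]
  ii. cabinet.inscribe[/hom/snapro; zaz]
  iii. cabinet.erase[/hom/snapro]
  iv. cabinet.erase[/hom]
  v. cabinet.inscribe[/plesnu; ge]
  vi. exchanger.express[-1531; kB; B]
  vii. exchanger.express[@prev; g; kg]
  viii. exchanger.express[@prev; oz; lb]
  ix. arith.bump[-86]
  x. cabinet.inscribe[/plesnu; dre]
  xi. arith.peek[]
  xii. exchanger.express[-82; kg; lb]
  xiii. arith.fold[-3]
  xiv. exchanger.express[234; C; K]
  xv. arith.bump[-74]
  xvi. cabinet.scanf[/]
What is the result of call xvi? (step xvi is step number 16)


Answer: [plesnu]

Derivation:
I invoke cabinet.mkfold with p→/hom, and get ok.
Using cabinet.inscribe with p→/hom/snapro, c→zaz, → created.
Then cabinet.erase with p→/hom/snapro, → ok.
Next I call cabinet.erase with p→/hom: ok.
Next I call cabinet.inscribe with p→/plesnu, c→ge, and get created.
I use exchanger.express with v→-1531, u_from→kB, u_to→B, giving -1531000.
I invoke exchanger.express with v→@prev, u_from→g, u_to→kg, giving -1531.
Then exchanger.express with v→@prev, u_from→oz, u_to→lb, giving -1531/16.
Next I call arith.bump with x→-86, and observe -86.
Now I run cabinet.inscribe with p→/plesnu, c→dre, and get overwrote.
Then arith.peek, giving -86.
I use exchanger.express with v→-82, u_from→kg, u_to→lb, → -8200000000/45359237.
Calling arith.fold with x→-3, and get 258.
Using exchanger.express with v→234, u_from→C, u_to→K, → 10143/20.
Then arith.bump with x→-74, which returns 184.
Then cabinet.scanf with p→/, → [plesnu].
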